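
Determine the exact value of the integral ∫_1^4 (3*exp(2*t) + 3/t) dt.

-3*exp(2)/2 + log(64) + 3*exp(8)/2

An antiderivative is F(t) = 3*exp(2*t)/2 + 3*log(t).
Then F(4) - F(1) = (log(64) + 3*exp(8)/2) - (3*exp(2)/2) = -3*exp(2)/2 + log(64) + 3*exp(8)/2.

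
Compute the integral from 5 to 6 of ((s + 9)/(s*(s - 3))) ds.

-7*log(2) + log(3) + 3*log(5)

Factor the denominator: s**2 - 3*s = s(s - 3).
Partial fractions: (s + 9)/(s*(s - 3)) = -3/s + 4/(s - 3).
An antiderivative is F(s) = -3*log(s) + 4*log(s - 3).
Then F(6) - F(5) = (log(3/8)) - (-3*log(5) + 4*log(2)) = -7*log(2) + log(3) + 3*log(5).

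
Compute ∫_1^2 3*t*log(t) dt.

Integrate by parts once (u = ln t, dv = 3*t dt).
An antiderivative is F(t) = 3*t**2*(2*log(t) - 1)/4.
Then F(2) - F(1) = (-3 + log(64)) - (-3/4) = -9/4 + log(64).

-9/4 + log(64)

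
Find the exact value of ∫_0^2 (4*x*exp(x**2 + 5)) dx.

Let u = x**2 + 5, so du = 2*x dx. When x = 0, u = 5; when x = 2, u = 9.
The integral becomes 2·∫ exp(u) du from 5 to 9, with antiderivative 2*exp(u).
Back in x: F(x) = 2*exp(x**2 + 5).
Then F(2) - F(0) = (2*exp(9)) - (2*exp(5)) = -2*(1 - exp(4))*exp(5).

-2*(1 - exp(4))*exp(5)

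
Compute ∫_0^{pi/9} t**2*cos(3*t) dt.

Integrate by parts twice (u = t^2, dv = cos(3*t) dt).
An antiderivative is F(t) = t**2*sin(3*t)/3 + 2*t*cos(3*t)/9 - 2*sin(3*t)/27.
Then F(pi/9) - F(0) = (-sqrt(3)/27 + sqrt(3)*pi**2/486 + pi/81) - (0) = -sqrt(3)/27 + sqrt(3)*pi**2/486 + pi/81.

-sqrt(3)/27 + sqrt(3)*pi**2/486 + pi/81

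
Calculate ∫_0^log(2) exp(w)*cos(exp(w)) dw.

Let u = exp(w), so du = exp(w) dw. When w = 0, u = 1; when w = log(2), u = 2.
The integral becomes ∫ cos(u) du from 1 to 2, with antiderivative sin(u).
Back in w: F(w) = sin(exp(w)).
Then F(log(2)) - F(0) = (sin(2)) - (sin(1)) = -sin(1) + sin(2).

-sin(1) + sin(2)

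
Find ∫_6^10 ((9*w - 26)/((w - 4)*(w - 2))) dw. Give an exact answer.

4*log(2) + 5*log(3)

Factor the denominator: w**2 - 6*w + 8 = (w - 2)(w - 4).
Partial fractions: (9*w - 26)/((w - 4)*(w - 2)) = 4/(w - 2) + 5/(w - 4).
An antiderivative is F(w) = 5*log(w - 4) + 4*log(w - 2).
Then F(10) - F(6) = (5*log(3) + 17*log(2)) - (13*log(2)) = 4*log(2) + 5*log(3).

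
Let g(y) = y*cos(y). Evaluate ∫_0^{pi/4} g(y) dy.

-1 + sqrt(2)*pi/8 + sqrt(2)/2

Integrate by parts once (u = y, dv = cos(y) dy).
An antiderivative is F(y) = y*sin(y) + cos(y).
Then F(pi/4) - F(0) = (sqrt(2)*(pi + 4)/8) - (1) = -1 + sqrt(2)*pi/8 + sqrt(2)/2.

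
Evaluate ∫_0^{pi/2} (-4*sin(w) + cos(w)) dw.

-3

An antiderivative is F(w) = sin(w) + 4*cos(w).
Then F(pi/2) - F(0) = (1) - (4) = -3.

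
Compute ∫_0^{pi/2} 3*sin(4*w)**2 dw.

Use the identity sin^2(4*w) = (1 - cos(8*w))/2.
An antiderivative is F(w) = 3*w/2 - 3*sin(8*w)/16.
Then F(pi/2) - F(0) = (3*pi/4) - (0) = 3*pi/4.

3*pi/4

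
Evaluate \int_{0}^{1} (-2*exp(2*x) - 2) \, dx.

-exp(2) - 1

An antiderivative is F(x) = -exp(2*x) - 2*x.
Then F(1) - F(0) = (-exp(2) - 2) - (-1) = -exp(2) - 1.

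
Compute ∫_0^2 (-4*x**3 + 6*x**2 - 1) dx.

-2

By the power rule, an antiderivative is F(x) = -x**4 + 2*x**3 - x.
Then F(2) - F(0) = (-2) - (0) = -2.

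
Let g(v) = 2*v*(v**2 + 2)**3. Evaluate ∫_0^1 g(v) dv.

Let u = v**2 + 2, so du = 2*v dv. When v = 0, u = 2; when v = 1, u = 3.
The integral becomes ∫ u**3 du from 2 to 3, with antiderivative u**4/4.
Back in v: F(v) = (v**2 + 2)**4/4.
Then F(1) - F(0) = (81/4) - (4) = 65/4.

65/4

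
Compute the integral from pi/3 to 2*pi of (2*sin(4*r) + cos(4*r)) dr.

-3/4 + sqrt(3)/8

An antiderivative is F(r) = sin(4*r)/4 - cos(4*r)/2.
Then F(2*pi) - F(pi/3) = (-1/2) - (1/4 - sqrt(3)/8) = -3/4 + sqrt(3)/8.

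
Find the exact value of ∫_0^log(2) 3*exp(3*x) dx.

7

Let u = exp(x), so du = exp(x) dx. When x = 0, u = 1; when x = log(2), u = 2.
The integral becomes 3·∫ u**2 du from 1 to 2, with antiderivative u**3.
Back in x: F(x) = exp(3*x).
Then F(log(2)) - F(0) = (8) - (1) = 7.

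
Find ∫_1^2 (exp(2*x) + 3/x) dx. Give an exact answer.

-exp(2)/2 + log(8) + exp(4)/2

An antiderivative is F(x) = exp(2*x)/2 + 3*log(x).
Then F(2) - F(1) = (log(8) + exp(4)/2) - (exp(2)/2) = -exp(2)/2 + log(8) + exp(4)/2.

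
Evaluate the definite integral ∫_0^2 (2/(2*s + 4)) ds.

Let u = 2*s + 4, so du = 2 ds. When s = 0, u = 4; when s = 2, u = 8.
The integral becomes ∫ 1/u du from 4 to 8, with antiderivative log(u).
Back in s: F(s) = log(2*s + 4).
Then F(2) - F(0) = (log(8)) - (log(4)) = log(2).

log(2)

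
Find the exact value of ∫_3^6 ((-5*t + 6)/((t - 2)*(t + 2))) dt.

Factor the denominator: t**2 - 4 = (t + 2)(t - 2).
Partial fractions: (-5*t + 6)/((t - 2)*(t + 2)) = -4/(t + 2) - 1/(t - 2).
An antiderivative is F(t) = -log(t - 2) - 4*log(t + 2).
Then F(6) - F(3) = (-14*log(2)) - (-4*log(5)) = -14*log(2) + 4*log(5).

-14*log(2) + 4*log(5)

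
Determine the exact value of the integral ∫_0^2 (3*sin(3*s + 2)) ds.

Let u = 3*s + 2, so du = 3 ds. When s = 0, u = 2; when s = 2, u = 8.
The integral becomes ∫ sin(u) du from 2 to 8, with antiderivative -cos(u).
Back in s: F(s) = -cos(3*s + 2).
Then F(2) - F(0) = (-cos(8)) - (-cos(2)) = cos(2) - cos(8).

cos(2) - cos(8)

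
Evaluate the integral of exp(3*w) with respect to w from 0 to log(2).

7/3

Let u = exp(w), so du = exp(w) dw. When w = 0, u = 1; when w = log(2), u = 2.
The integral becomes ∫ u**2 du from 1 to 2, with antiderivative u**3/3.
Back in w: F(w) = exp(3*w)/3.
Then F(log(2)) - F(0) = (8/3) - (1/3) = 7/3.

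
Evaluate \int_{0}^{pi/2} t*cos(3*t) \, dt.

Integrate by parts once (u = t, dv = cos(3*t) dt).
An antiderivative is F(t) = t*sin(3*t)/3 + cos(3*t)/9.
Then F(pi/2) - F(0) = (-pi/6) - (1/9) = -pi/6 - 1/9.

-pi/6 - 1/9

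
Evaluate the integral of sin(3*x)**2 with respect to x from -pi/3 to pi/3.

Use the identity sin^2(3*x) = (1 - cos(6*x))/2.
An antiderivative is F(x) = x/2 - sin(6*x)/12.
Then F(pi/3) - F(-pi/3) = (pi/6) - (-pi/6) = pi/3.

pi/3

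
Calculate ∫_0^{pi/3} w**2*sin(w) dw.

Integrate by parts twice (u = w^2, dv = sin(w) dw).
An antiderivative is F(w) = -w**2*cos(w) + 2*w*sin(w) + 2*cos(w).
Then F(pi/3) - F(0) = (-pi**2/18 + 1 + sqrt(3)*pi/3) - (2) = -1 - pi**2/18 + sqrt(3)*pi/3.

-1 - pi**2/18 + sqrt(3)*pi/3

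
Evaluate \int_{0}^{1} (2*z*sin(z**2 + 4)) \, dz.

cos(4) - cos(5)

Let u = z**2 + 4, so du = 2*z dz. When z = 0, u = 4; when z = 1, u = 5.
The integral becomes ∫ sin(u) du from 4 to 5, with antiderivative -cos(u).
Back in z: F(z) = -cos(z**2 + 4).
Then F(1) - F(0) = (-cos(5)) - (-cos(4)) = cos(4) - cos(5).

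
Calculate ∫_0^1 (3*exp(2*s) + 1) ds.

-1/2 + 3*exp(2)/2

An antiderivative is F(s) = 3*exp(2*s)/2 + s.
Then F(1) - F(0) = (1 + 3*exp(2)/2) - (3/2) = -1/2 + 3*exp(2)/2.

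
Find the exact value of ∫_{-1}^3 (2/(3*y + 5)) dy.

An antiderivative is F(y) = 2*log(3*y + 5)/3.
Then F(3) - F(-1) = (2*log(14)/3) - (2*log(2)/3) = 2*log(7)/3.

2*log(7)/3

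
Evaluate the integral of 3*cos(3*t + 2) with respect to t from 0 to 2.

-sin(2) + sin(8)

Let u = 3*t + 2, so du = 3 dt. When t = 0, u = 2; when t = 2, u = 8.
The integral becomes ∫ cos(u) du from 2 to 8, with antiderivative sin(u).
Back in t: F(t) = sin(3*t + 2).
Then F(2) - F(0) = (sin(8)) - (sin(2)) = -sin(2) + sin(8).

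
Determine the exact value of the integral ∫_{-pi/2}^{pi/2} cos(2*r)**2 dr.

Use the identity cos^2(2*r) = (1 + cos(4*r))/2.
An antiderivative is F(r) = r/2 + sin(4*r)/8.
Then F(pi/2) - F(-pi/2) = (pi/4) - (-pi/4) = pi/2.

pi/2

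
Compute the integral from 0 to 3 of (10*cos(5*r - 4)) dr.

Let u = 5*r - 4, so du = 5 dr. When r = 0, u = -4; when r = 3, u = 11.
The integral becomes 2·∫ cos(u) du from -4 to 11, with antiderivative 2*sin(u).
Back in r: F(r) = 2*sin(5*r - 4).
Then F(3) - F(0) = (2*sin(11)) - (-2*sin(4)) = 2*sin(11) + 2*sin(4).

2*sin(11) + 2*sin(4)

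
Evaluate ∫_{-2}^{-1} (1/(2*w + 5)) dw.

log(3)/2

An antiderivative is F(w) = log(2*w + 5)/2.
Then F(-1) - F(-2) = (log(3)/2) - (0) = log(3)/2.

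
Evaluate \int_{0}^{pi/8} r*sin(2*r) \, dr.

sqrt(2)*(4 - pi)/32

Integrate by parts once (u = r, dv = sin(2*r) dr).
An antiderivative is F(r) = -r*cos(2*r)/2 + sin(2*r)/4.
Then F(pi/8) - F(0) = (sqrt(2)*(4 - pi)/32) - (0) = sqrt(2)*(4 - pi)/32.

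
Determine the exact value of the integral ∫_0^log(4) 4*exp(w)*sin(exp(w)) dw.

Let u = exp(w), so du = exp(w) dw. When w = 0, u = 1; when w = log(4), u = 4.
The integral becomes 4·∫ sin(u) du from 1 to 4, with antiderivative -4*cos(u).
Back in w: F(w) = -4*cos(exp(w)).
Then F(log(4)) - F(0) = (-4*cos(4)) - (-4*cos(1)) = 4*cos(1) - 4*cos(4).

4*cos(1) - 4*cos(4)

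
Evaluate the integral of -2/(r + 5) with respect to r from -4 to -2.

-log(9)

An antiderivative is F(r) = -2*log(r + 5).
Then F(-2) - F(-4) = (-log(9)) - (0) = -log(9).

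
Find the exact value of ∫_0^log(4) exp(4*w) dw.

255/4

Let u = exp(w), so du = exp(w) dw. When w = 0, u = 1; when w = log(4), u = 4.
The integral becomes ∫ u**3 du from 1 to 4, with antiderivative u**4/4.
Back in w: F(w) = exp(4*w)/4.
Then F(log(4)) - F(0) = (64) - (1/4) = 255/4.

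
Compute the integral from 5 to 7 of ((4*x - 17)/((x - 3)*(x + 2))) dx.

-5*log(7) - log(2) + 10*log(3)

Factor the denominator: x**2 - x - 6 = (x + 2)(x - 3).
Partial fractions: (4*x - 17)/((x - 3)*(x + 2)) = 5/(x + 2) - 1/(x - 3).
An antiderivative is F(x) = -log(x - 3) + 5*log(x + 2).
Then F(7) - F(5) = (-2*log(2) + 10*log(3)) - (-log(2) + 5*log(7)) = -5*log(7) - log(2) + 10*log(3).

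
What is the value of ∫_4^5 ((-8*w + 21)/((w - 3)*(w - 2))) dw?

-5*log(3) + 2*log(2)

Factor the denominator: w**2 - 5*w + 6 = (w - 2)(w - 3).
Partial fractions: (-8*w + 21)/((w - 3)*(w - 2)) = -5/(w - 2) - 3/(w - 3).
An antiderivative is F(w) = -3*log(w - 3) - 5*log(w - 2).
Then F(5) - F(4) = (-5*log(3) - 3*log(2)) - (-log(32)) = -5*log(3) + 2*log(2).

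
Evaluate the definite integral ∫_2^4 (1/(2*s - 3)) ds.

log(5)/2

An antiderivative is F(s) = log(2*s - 3)/2.
Then F(4) - F(2) = (log(5)/2) - (0) = log(5)/2.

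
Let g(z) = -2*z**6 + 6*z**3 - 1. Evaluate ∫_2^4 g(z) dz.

By the power rule, an antiderivative is F(z) = -2*z**7/7 + 3*z**4/2 - z.
Then F(4) - F(2) = (-30108/7) - (-102/7) = -30006/7.

-30006/7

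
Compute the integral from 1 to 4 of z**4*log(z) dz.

Integrate by parts once (u = ln z, dv = z**4 dz).
An antiderivative is F(z) = z**5*(5*log(z) - 1)/25.
Then F(4) - F(1) = (-1024/25 + 2048*log(2)/5) - (-1/25) = -1023/25 + 2048*log(2)/5.

-1023/25 + 2048*log(2)/5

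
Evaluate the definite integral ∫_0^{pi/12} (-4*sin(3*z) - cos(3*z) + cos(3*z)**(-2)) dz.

An antiderivative is F(z) = -sin(3*z)/3 + 4*cos(3*z)/3 + tan(3*z)/3.
Then F(pi/12) - F(0) = (1/3 + sqrt(2)/2) - (4/3) = -1 + sqrt(2)/2.

-1 + sqrt(2)/2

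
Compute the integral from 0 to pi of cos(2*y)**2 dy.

Use the identity cos^2(2*y) = (1 + cos(4*y))/2.
An antiderivative is F(y) = y/2 + sin(4*y)/8.
Then F(pi) - F(0) = (pi/2) - (0) = pi/2.

pi/2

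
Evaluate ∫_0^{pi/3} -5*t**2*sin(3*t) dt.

20/27 - 5*pi**2/27

Integrate by parts twice (u = t^2, dv = -5*sin(3*t) dt).
An antiderivative is F(t) = 5*t**2*cos(3*t)/3 - 10*t*sin(3*t)/9 - 10*cos(3*t)/27.
Then F(pi/3) - F(0) = (10/27 - 5*pi**2/27) - (-10/27) = 20/27 - 5*pi**2/27.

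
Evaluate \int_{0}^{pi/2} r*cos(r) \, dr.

Integrate by parts once (u = r, dv = cos(r) dr).
An antiderivative is F(r) = r*sin(r) + cos(r).
Then F(pi/2) - F(0) = (pi/2) - (1) = -1 + pi/2.

-1 + pi/2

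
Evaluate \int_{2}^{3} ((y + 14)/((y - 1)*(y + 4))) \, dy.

-2*log(7) + 2*log(3) + 5*log(2)

Factor the denominator: y**2 + 3*y - 4 = (y + 4)(y - 1).
Partial fractions: (y + 14)/((y - 1)*(y + 4)) = -2/(y + 4) + 3/(y - 1).
An antiderivative is F(y) = 3*log(y - 1) - 2*log(y + 4).
Then F(3) - F(2) = (log(8/49)) - (-log(36)) = -2*log(7) + 2*log(3) + 5*log(2).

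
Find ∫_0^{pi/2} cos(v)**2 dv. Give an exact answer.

pi/4

Use the identity cos^2(v) = (1 + cos(2*v))/2.
An antiderivative is F(v) = v/2 + sin(2*v)/4.
Then F(pi/2) - F(0) = (pi/4) - (0) = pi/4.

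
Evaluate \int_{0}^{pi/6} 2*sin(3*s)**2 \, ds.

Use the identity sin^2(3*s) = (1 - cos(6*s))/2.
An antiderivative is F(s) = s - sin(6*s)/6.
Then F(pi/6) - F(0) = (pi/6) - (0) = pi/6.

pi/6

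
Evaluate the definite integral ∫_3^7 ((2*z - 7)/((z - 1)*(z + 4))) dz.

Factor the denominator: z**2 + 3*z - 4 = (z + 4)(z - 1).
Partial fractions: (2*z - 7)/((z - 1)*(z + 4)) = 3/(z + 4) - 1/(z - 1).
An antiderivative is F(z) = -log(z - 1) + 3*log(z + 4).
Then F(7) - F(3) = (-log(3) - log(2) + 3*log(11)) - (-log(2) + 3*log(7)) = -3*log(7) - log(3) + 3*log(11).

-3*log(7) - log(3) + 3*log(11)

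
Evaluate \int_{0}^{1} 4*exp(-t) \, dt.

4 - 4*exp(-1)

An antiderivative is F(t) = -4*exp(-t).
Then F(1) - F(0) = (-4*exp(-1)) - (-4) = 4 - 4*exp(-1).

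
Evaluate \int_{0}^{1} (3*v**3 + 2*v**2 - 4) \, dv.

-31/12

By the power rule, an antiderivative is F(v) = 3*v**4/4 + 2*v**3/3 - 4*v.
Then F(1) - F(0) = (-31/12) - (0) = -31/12.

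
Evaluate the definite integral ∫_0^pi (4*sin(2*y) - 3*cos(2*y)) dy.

An antiderivative is F(y) = -3*sin(2*y)/2 - 2*cos(2*y).
Then F(pi) - F(0) = (-2) - (-2) = 0.

0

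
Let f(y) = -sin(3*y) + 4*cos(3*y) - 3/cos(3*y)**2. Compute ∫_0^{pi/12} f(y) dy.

-4/3 + 5*sqrt(2)/6

An antiderivative is F(y) = 4*sin(3*y)/3 + cos(3*y)/3 - tan(3*y).
Then F(pi/12) - F(0) = (-1 + 5*sqrt(2)/6) - (1/3) = -4/3 + 5*sqrt(2)/6.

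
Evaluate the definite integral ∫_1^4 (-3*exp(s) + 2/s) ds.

An antiderivative is F(s) = -3*exp(s) + 2*log(s).
Then F(4) - F(1) = (-3*exp(4) + log(16)) - (-3*exp(1)) = -3*exp(4) + log(16) + 3*exp(1).

-3*exp(4) + log(16) + 3*exp(1)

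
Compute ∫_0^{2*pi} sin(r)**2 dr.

pi

Use the identity sin^2(r) = (1 - cos(2*r))/2.
An antiderivative is F(r) = r/2 - sin(2*r)/4.
Then F(2*pi) - F(0) = (pi) - (0) = pi.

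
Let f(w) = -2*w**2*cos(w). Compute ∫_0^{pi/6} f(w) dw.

Integrate by parts twice (u = w^2, dv = -2*cos(w) dw).
An antiderivative is F(w) = -2*w**2*sin(w) - 4*w*cos(w) + 4*sin(w).
Then F(pi/6) - F(0) = (-sqrt(3)*pi/3 - pi**2/36 + 2) - (0) = -sqrt(3)*pi/3 - pi**2/36 + 2.

-sqrt(3)*pi/3 - pi**2/36 + 2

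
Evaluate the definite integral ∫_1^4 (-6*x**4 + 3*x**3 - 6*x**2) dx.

-23247/20

By the power rule, an antiderivative is F(x) = -6*x**5/5 + 3*x**4/4 - 2*x**3.
Then F(4) - F(1) = (-5824/5) - (-49/20) = -23247/20.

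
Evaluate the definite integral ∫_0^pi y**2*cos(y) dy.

Integrate by parts twice (u = y^2, dv = cos(y) dy).
An antiderivative is F(y) = y**2*sin(y) + 2*y*cos(y) - 2*sin(y).
Then F(pi) - F(0) = (-2*pi) - (0) = -2*pi.

-2*pi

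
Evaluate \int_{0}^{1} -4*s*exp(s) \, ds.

Integrate by parts once (u = s, dv = -4*exp(s) ds).
An antiderivative is F(s) = (-4*s + 4)*exp(s).
Then F(1) - F(0) = (0) - (4) = -4.

-4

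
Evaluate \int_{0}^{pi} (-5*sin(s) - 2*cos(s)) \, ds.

An antiderivative is F(s) = -2*sin(s) + 5*cos(s).
Then F(pi) - F(0) = (-5) - (5) = -10.

-10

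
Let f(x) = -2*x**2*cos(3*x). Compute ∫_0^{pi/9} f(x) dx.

Integrate by parts twice (u = x^2, dv = -2*cos(3*x) dx).
An antiderivative is F(x) = -2*x**2*sin(3*x)/3 - 4*x*cos(3*x)/9 + 4*sin(3*x)/27.
Then F(pi/9) - F(0) = (-2*pi/81 - sqrt(3)*pi**2/243 + 2*sqrt(3)/27) - (0) = -2*pi/81 - sqrt(3)*pi**2/243 + 2*sqrt(3)/27.

-2*pi/81 - sqrt(3)*pi**2/243 + 2*sqrt(3)/27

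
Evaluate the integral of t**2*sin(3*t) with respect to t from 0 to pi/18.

Integrate by parts twice (u = t^2, dv = sin(3*t) dt).
An antiderivative is F(t) = -t**2*cos(3*t)/3 + 2*t*sin(3*t)/9 + 2*cos(3*t)/27.
Then F(pi/18) - F(0) = (-sqrt(3)*pi**2/1944 + pi/162 + sqrt(3)/27) - (2/27) = -2/27 - sqrt(3)*pi**2/1944 + pi/162 + sqrt(3)/27.

-2/27 - sqrt(3)*pi**2/1944 + pi/162 + sqrt(3)/27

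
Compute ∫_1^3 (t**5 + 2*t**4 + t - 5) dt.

By the power rule, an antiderivative is F(t) = t**6/6 + 2*t**5/5 + t**2/2 - 5*t.
Then F(3) - F(1) = (1041/5) - (-59/15) = 3182/15.

3182/15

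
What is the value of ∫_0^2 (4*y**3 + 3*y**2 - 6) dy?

12

By the power rule, an antiderivative is F(y) = y**4 + y**3 - 6*y.
Then F(2) - F(0) = (12) - (0) = 12.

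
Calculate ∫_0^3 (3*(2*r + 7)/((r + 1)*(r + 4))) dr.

log(7) + 8*log(2)

Factor the denominator: r**2 + 5*r + 4 = (r + 4)(r + 1).
Partial fractions: 3*(2*r + 7)/((r + 1)*(r + 4)) = 1/(r + 4) + 5/(r + 1).
An antiderivative is F(r) = 5*log(r + 1) + log(r + 4).
Then F(3) - F(0) = (log(7) + 10*log(2)) - (log(4)) = log(7) + 8*log(2).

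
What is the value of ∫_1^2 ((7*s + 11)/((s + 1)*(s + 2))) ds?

log(12)

Factor the denominator: s**2 + 3*s + 2 = (s + 2)(s + 1).
Partial fractions: (7*s + 11)/((s + 1)*(s + 2)) = 3/(s + 2) + 4/(s + 1).
An antiderivative is F(s) = 4*log(s + 1) + 3*log(s + 2).
Then F(2) - F(1) = (6*log(2) + 4*log(3)) - (4*log(2) + 3*log(3)) = log(12).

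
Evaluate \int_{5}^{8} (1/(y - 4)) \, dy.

log(4)

An antiderivative is F(y) = log(y - 4).
Then F(8) - F(5) = (log(4)) - (0) = log(4).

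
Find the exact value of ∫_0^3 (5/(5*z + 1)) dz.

Let u = 5*z + 1, so du = 5 dz. When z = 0, u = 1; when z = 3, u = 16.
The integral becomes ∫ 1/u du from 1 to 16, with antiderivative log(u).
Back in z: F(z) = log(5*z + 1).
Then F(3) - F(0) = (log(16)) - (0) = log(16).

log(16)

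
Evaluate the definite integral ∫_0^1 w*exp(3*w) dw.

Integrate by parts once (u = w, dv = exp(3*w) dw).
An antiderivative is F(w) = (3*w - 1)*exp(3*w)/9.
Then F(1) - F(0) = (2*exp(3)/9) - (-1/9) = 1/9 + 2*exp(3)/9.

1/9 + 2*exp(3)/9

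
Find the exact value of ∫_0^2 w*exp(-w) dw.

Integrate by parts once (u = w, dv = exp(-w) dw).
An antiderivative is F(w) = (-w - 1)*exp(-w).
Then F(2) - F(0) = (-3*exp(-2)) - (-1) = 1 - 3*exp(-2).

1 - 3*exp(-2)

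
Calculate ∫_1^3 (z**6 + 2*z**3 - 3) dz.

By the power rule, an antiderivative is F(z) = z**7/7 + z**4/2 - 3*z.
Then F(3) - F(1) = (4815/14) - (-33/14) = 2424/7.

2424/7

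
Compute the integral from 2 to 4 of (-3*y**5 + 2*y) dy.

-2004

By the power rule, an antiderivative is F(y) = -y**6/2 + y**2.
Then F(4) - F(2) = (-2032) - (-28) = -2004.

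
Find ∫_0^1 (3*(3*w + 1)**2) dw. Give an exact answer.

Let u = 3*w + 1, so du = 3 dw. When w = 0, u = 1; when w = 1, u = 4.
The integral becomes ∫ u**2 du from 1 to 4, with antiderivative u**3/3.
Back in w: F(w) = (3*w + 1)**3/3.
Then F(1) - F(0) = (64/3) - (1/3) = 21.

21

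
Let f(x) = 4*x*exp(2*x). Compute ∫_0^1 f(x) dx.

Integrate by parts once (u = x, dv = 4*exp(2*x) dx).
An antiderivative is F(x) = (2*x - 1)*exp(2*x).
Then F(1) - F(0) = (exp(2)) - (-1) = 1 + exp(2).

1 + exp(2)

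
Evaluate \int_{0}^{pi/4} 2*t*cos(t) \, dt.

-2 + sqrt(2)*pi/4 + sqrt(2)

Integrate by parts once (u = t, dv = 2*cos(t) dt).
An antiderivative is F(t) = 2*t*sin(t) + 2*cos(t).
Then F(pi/4) - F(0) = (sqrt(2)*(pi + 4)/4) - (2) = -2 + sqrt(2)*pi/4 + sqrt(2).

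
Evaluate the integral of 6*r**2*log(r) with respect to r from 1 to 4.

-42 + 256*log(2)

Integrate by parts once (u = ln r, dv = 6*r**2 dr).
An antiderivative is F(r) = 2*r**3*(3*log(r) - 1)/3.
Then F(4) - F(1) = (-128/3 + 256*log(2)) - (-2/3) = -42 + 256*log(2).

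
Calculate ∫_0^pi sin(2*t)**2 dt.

Use the identity sin^2(2*t) = (1 - cos(4*t))/2.
An antiderivative is F(t) = t/2 - sin(4*t)/8.
Then F(pi) - F(0) = (pi/2) - (0) = pi/2.

pi/2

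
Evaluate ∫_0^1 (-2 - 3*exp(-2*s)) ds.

-7/2 + 3*exp(-2)/2

An antiderivative is F(s) = -2*s + 3*exp(-2*s)/2.
Then F(1) - F(0) = (-2 + 3*exp(-2)/2) - (3/2) = -7/2 + 3*exp(-2)/2.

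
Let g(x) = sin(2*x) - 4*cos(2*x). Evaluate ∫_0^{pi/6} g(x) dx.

An antiderivative is F(x) = -2*sin(2*x) - cos(2*x)/2.
Then F(pi/6) - F(0) = (-sqrt(3) - 1/4) - (-1/2) = 1/4 - sqrt(3).

1/4 - sqrt(3)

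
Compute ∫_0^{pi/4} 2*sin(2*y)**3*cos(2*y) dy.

Let u = sin(2*y), so du = 2*cos(2*y) dy. When y = 0, u = 0; when y = pi/4, u = 1.
The integral becomes ∫ u**3 du from 0 to 1, with antiderivative u**4/4.
Back in y: F(y) = sin(2*y)**4/4.
Then F(pi/4) - F(0) = (1/4) - (0) = 1/4.

1/4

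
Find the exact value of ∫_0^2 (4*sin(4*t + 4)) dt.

-cos(12) + cos(4)

Let u = 4*t + 4, so du = 4 dt. When t = 0, u = 4; when t = 2, u = 12.
The integral becomes ∫ sin(u) du from 4 to 12, with antiderivative -cos(u).
Back in t: F(t) = -cos(4*t + 4).
Then F(2) - F(0) = (-cos(12)) - (-cos(4)) = -cos(12) + cos(4).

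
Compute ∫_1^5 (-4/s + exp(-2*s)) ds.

An antiderivative is F(s) = -4*log(s) - exp(-2*s)/2.
Then F(5) - F(1) = (-4*log(5) - exp(-10)/2) - (-exp(-2)/2) = (-8*exp(10)*log(5) - 1 + exp(8))*exp(-10)/2.

(-8*exp(10)*log(5) - 1 + exp(8))*exp(-10)/2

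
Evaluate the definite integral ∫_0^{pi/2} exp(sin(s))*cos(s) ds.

-1 + E

Let u = sin(s), so du = cos(s) ds. When s = 0, u = 0; when s = pi/2, u = 1.
The integral becomes ∫ exp(u) du from 0 to 1, with antiderivative exp(u).
Back in s: F(s) = exp(sin(s)).
Then F(pi/2) - F(0) = (E) - (1) = -1 + E.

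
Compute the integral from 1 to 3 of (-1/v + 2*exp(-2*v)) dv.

-log(3) - exp(-6) + exp(-2)

An antiderivative is F(v) = -log(v) - exp(-2*v).
Then F(3) - F(1) = (-log(3) - exp(-6)) - (-exp(-2)) = -log(3) - exp(-6) + exp(-2).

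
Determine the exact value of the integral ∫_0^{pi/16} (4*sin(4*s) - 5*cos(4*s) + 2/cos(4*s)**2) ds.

An antiderivative is F(s) = -5*sin(4*s)/4 - cos(4*s) + tan(4*s)/2.
Then F(pi/16) - F(0) = (1/2 - 9*sqrt(2)/8) - (-1) = 3/2 - 9*sqrt(2)/8.

3/2 - 9*sqrt(2)/8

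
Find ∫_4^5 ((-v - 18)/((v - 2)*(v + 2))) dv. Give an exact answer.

-9*log(3) + log(2) + 4*log(7)

Factor the denominator: v**2 - 4 = (v + 2)(v - 2).
Partial fractions: (-v - 18)/((v - 2)*(v + 2)) = 4/(v + 2) - 5/(v - 2).
An antiderivative is F(v) = -5*log(v - 2) + 4*log(v + 2).
Then F(5) - F(4) = (-5*log(3) + 4*log(7)) - (log(81/2)) = -9*log(3) + log(2) + 4*log(7).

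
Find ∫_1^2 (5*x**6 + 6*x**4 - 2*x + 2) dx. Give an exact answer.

4442/35

By the power rule, an antiderivative is F(x) = 5*x**7/7 + 6*x**5/5 - x**2 + 2*x.
Then F(2) - F(1) = (4544/35) - (102/35) = 4442/35.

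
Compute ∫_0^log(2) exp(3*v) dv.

7/3

Let u = exp(v), so du = exp(v) dv. When v = 0, u = 1; when v = log(2), u = 2.
The integral becomes ∫ u**2 du from 1 to 2, with antiderivative u**3/3.
Back in v: F(v) = exp(3*v)/3.
Then F(log(2)) - F(0) = (8/3) - (1/3) = 7/3.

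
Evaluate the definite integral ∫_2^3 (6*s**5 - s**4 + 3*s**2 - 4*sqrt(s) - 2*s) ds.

By the power rule, an antiderivative is F(s) = s**6 - s**5/5 - 8*s**(3/2)/3 + s**3 - s**2.
Then F(3) - F(2) = (3492/5 - 8*sqrt(3)) - (308/5 - 16*sqrt(2)/3) = -8*sqrt(3) + 16*sqrt(2)/3 + 3184/5.

-8*sqrt(3) + 16*sqrt(2)/3 + 3184/5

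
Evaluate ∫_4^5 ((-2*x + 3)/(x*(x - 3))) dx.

Factor the denominator: x**2 - 3*x = x(x - 3).
Partial fractions: (-2*x + 3)/(x*(x - 3)) = -1/x - 1/(x - 3).
An antiderivative is F(x) = -log(x) - log(x - 3).
Then F(5) - F(4) = (-log(10)) - (-log(4)) = log(2/5).

log(2/5)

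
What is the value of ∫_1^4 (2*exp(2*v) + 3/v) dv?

An antiderivative is F(v) = exp(2*v) + 3*log(v).
Then F(4) - F(1) = (log(64) + exp(8)) - (exp(2)) = -exp(2) + log(64) + exp(8).

-exp(2) + log(64) + exp(8)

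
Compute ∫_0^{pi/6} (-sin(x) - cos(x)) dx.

-3/2 + sqrt(3)/2

An antiderivative is F(x) = -sin(x) + cos(x).
Then F(pi/6) - F(0) = (-1/2 + sqrt(3)/2) - (1) = -3/2 + sqrt(3)/2.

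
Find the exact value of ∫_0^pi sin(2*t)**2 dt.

Use the identity sin^2(2*t) = (1 - cos(4*t))/2.
An antiderivative is F(t) = t/2 - sin(4*t)/8.
Then F(pi) - F(0) = (pi/2) - (0) = pi/2.

pi/2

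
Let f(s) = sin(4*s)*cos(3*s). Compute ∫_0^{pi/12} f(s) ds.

-3*sqrt(6)/28 - sqrt(2)/7 + 4/7

Use the identity sin(4*s)cos(3*s) = [sin(7*s) + sin(s)]/2.
An antiderivative is F(s) = -cos(s)/2 - cos(7*s)/14.
Then F(pi/12) - F(0) = (-3*sqrt(6)/28 - sqrt(2)/7) - (-4/7) = -3*sqrt(6)/28 - sqrt(2)/7 + 4/7.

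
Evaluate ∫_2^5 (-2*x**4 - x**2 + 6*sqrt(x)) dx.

-6381/5 - 8*sqrt(2) + 20*sqrt(5)

By the power rule, an antiderivative is F(x) = -2*x**5/5 + 4*x**(3/2) - x**3/3.
Then F(5) - F(2) = (-3875/3 + 20*sqrt(5)) - (-232/15 + 8*sqrt(2)) = -6381/5 - 8*sqrt(2) + 20*sqrt(5).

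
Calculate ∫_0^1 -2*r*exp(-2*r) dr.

Integrate by parts once (u = r, dv = -2*exp(-2*r) dr).
An antiderivative is F(r) = (2*r + 1)*exp(-2*r)/2.
Then F(1) - F(0) = (3*exp(-2)/2) - (1/2) = (3 - exp(2))*exp(-2)/2.

(3 - exp(2))*exp(-2)/2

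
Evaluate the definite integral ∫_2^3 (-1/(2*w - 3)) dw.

An antiderivative is F(w) = -log(2*w - 3)/2.
Then F(3) - F(2) = (-log(3)/2) - (0) = -log(3)/2.

-log(3)/2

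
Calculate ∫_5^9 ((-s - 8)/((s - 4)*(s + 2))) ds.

-2*log(5) - log(7) + log(11)

Factor the denominator: s**2 - 2*s - 8 = (s + 2)(s - 4).
Partial fractions: (-s - 8)/((s - 4)*(s + 2)) = 1/(s + 2) - 2/(s - 4).
An antiderivative is F(s) = -2*log(s - 4) + log(s + 2).
Then F(9) - F(5) = (log(11/25)) - (log(7)) = -2*log(5) - log(7) + log(11).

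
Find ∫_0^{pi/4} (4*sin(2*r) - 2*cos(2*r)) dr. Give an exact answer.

An antiderivative is F(r) = -sin(2*r) - 2*cos(2*r).
Then F(pi/4) - F(0) = (-1) - (-2) = 1.

1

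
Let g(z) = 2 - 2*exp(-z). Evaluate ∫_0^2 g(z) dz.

2*exp(-2) + 2

An antiderivative is F(z) = 2*z + 2*exp(-z).
Then F(2) - F(0) = (2*exp(-2) + 4) - (2) = 2*exp(-2) + 2.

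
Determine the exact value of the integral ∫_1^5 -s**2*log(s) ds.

124/9 - 125*log(5)/3

Integrate by parts once (u = ln s, dv = -s**2 ds).
An antiderivative is F(s) = -s**3*(3*log(s) - 1)/9.
Then F(5) - F(1) = (125/9 - 125*log(5)/3) - (1/9) = 124/9 - 125*log(5)/3.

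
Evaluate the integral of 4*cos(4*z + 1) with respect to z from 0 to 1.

sin(5) - sin(1)

Let u = 4*z + 1, so du = 4 dz. When z = 0, u = 1; when z = 1, u = 5.
The integral becomes ∫ cos(u) du from 1 to 5, with antiderivative sin(u).
Back in z: F(z) = sin(4*z + 1).
Then F(1) - F(0) = (sin(5)) - (sin(1)) = sin(5) - sin(1).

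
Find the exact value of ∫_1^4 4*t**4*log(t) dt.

Integrate by parts once (u = ln t, dv = 4*t**4 dt).
An antiderivative is F(t) = 4*t**5*(5*log(t) - 1)/25.
Then F(4) - F(1) = (-4096/25 + 8192*log(2)/5) - (-4/25) = -4092/25 + 8192*log(2)/5.

-4092/25 + 8192*log(2)/5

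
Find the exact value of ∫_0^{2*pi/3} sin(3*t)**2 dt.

pi/3

Use the identity sin^2(3*t) = (1 - cos(6*t))/2.
An antiderivative is F(t) = t/2 - sin(6*t)/12.
Then F(2*pi/3) - F(0) = (pi/3) - (0) = pi/3.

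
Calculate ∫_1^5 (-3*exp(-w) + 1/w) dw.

-3*exp(-1) + 3*exp(-5) + log(5)

An antiderivative is F(w) = log(w) + 3*exp(-w).
Then F(5) - F(1) = (3*exp(-5) + log(5)) - (3*exp(-1)) = -3*exp(-1) + 3*exp(-5) + log(5).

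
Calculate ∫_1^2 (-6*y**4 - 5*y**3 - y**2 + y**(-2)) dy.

-3467/60

By the power rule, an antiderivative is F(y) = -6*y**5/5 - 5*y**4/4 - y**3/3 - 1/y.
Then F(2) - F(1) = (-1847/30) - (-227/60) = -3467/60.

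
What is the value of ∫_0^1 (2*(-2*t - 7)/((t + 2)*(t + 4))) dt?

-3*log(3) - log(5) + 5*log(2)

Factor the denominator: t**2 + 6*t + 8 = (t + 4)(t + 2).
Partial fractions: 2*(-2*t - 7)/((t + 2)*(t + 4)) = -1/(t + 4) - 3/(t + 2).
An antiderivative is F(t) = -3*log(t + 2) - log(t + 4).
Then F(1) - F(0) = (-3*log(3) - log(5)) - (-log(32)) = -3*log(3) - log(5) + 5*log(2).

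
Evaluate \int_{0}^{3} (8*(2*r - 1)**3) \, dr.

Let u = 2*r - 1, so du = 2 dr. When r = 0, u = -1; when r = 3, u = 5.
The integral becomes 4·∫ u**3 du from -1 to 5, with antiderivative u**4.
Back in r: F(r) = (2*r - 1)**4.
Then F(3) - F(0) = (625) - (1) = 624.

624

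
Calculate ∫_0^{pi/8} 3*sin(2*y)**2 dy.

Use the identity sin^2(2*y) = (1 - cos(4*y))/2.
An antiderivative is F(y) = 3*y/2 - 3*sin(4*y)/8.
Then F(pi/8) - F(0) = (-3/8 + 3*pi/16) - (0) = -3/8 + 3*pi/16.

-3/8 + 3*pi/16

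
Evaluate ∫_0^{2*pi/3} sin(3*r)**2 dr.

pi/3

Use the identity sin^2(3*r) = (1 - cos(6*r))/2.
An antiderivative is F(r) = r/2 - sin(6*r)/12.
Then F(2*pi/3) - F(0) = (pi/3) - (0) = pi/3.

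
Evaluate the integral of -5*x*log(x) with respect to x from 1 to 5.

30 - 125*log(5)/2

Integrate by parts once (u = ln x, dv = -5*x dx).
An antiderivative is F(x) = -5*x**2*(2*log(x) - 1)/4.
Then F(5) - F(1) = (125/4 - 125*log(5)/2) - (5/4) = 30 - 125*log(5)/2.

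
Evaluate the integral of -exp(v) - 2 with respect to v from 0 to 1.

An antiderivative is F(v) = -2*v - exp(v).
Then F(1) - F(0) = (-E - 2) - (-1) = -E - 1.

-E - 1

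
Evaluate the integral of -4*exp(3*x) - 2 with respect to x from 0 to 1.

An antiderivative is F(x) = -4*exp(3*x)/3 - 2*x.
Then F(1) - F(0) = (-4*exp(3)/3 - 2) - (-4/3) = -4*exp(3)/3 - 2/3.

-4*exp(3)/3 - 2/3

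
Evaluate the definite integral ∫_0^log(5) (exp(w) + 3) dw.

4 + 3*log(5)

An antiderivative is F(w) = 3*w + exp(w).
Then F(log(5)) - F(0) = (3*log(5) + 5) - (1) = 4 + 3*log(5).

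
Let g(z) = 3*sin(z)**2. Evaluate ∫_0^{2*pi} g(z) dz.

Use the identity sin^2(z) = (1 - cos(2*z))/2.
An antiderivative is F(z) = 3*z/2 - 3*sin(2*z)/4.
Then F(2*pi) - F(0) = (3*pi) - (0) = 3*pi.

3*pi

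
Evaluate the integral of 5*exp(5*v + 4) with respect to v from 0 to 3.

-exp(4) + exp(19)

Let u = 5*v + 4, so du = 5 dv. When v = 0, u = 4; when v = 3, u = 19.
The integral becomes ∫ exp(u) du from 4 to 19, with antiderivative exp(u).
Back in v: F(v) = exp(5*v + 4).
Then F(3) - F(0) = (exp(19)) - (exp(4)) = -exp(4) + exp(19).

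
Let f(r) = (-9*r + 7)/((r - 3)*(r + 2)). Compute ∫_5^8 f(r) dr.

Factor the denominator: r**2 - r - 6 = (r + 2)(r - 3).
Partial fractions: (-9*r + 7)/((r - 3)*(r + 2)) = -5/(r + 2) - 4/(r - 3).
An antiderivative is F(r) = -4*log(r - 3) - 5*log(r + 2).
Then F(8) - F(5) = (-9*log(5) - 5*log(2)) - (-5*log(7) - 4*log(2)) = -9*log(5) - log(2) + 5*log(7).

-9*log(5) - log(2) + 5*log(7)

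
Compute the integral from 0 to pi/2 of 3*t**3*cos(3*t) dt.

-pi**3/8 + 2/9 + pi/3

Integrate by parts 3 times (u = t^3, dv = 3*cos(3*t) dt).
An antiderivative is F(t) = t**3*sin(3*t) + t**2*cos(3*t) - 2*t*sin(3*t)/3 - 2*cos(3*t)/9.
Then F(pi/2) - F(0) = (-pi**3/8 + pi/3) - (-2/9) = -pi**3/8 + 2/9 + pi/3.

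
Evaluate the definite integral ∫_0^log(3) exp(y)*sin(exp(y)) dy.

cos(1) - cos(3)

Let u = exp(y), so du = exp(y) dy. When y = 0, u = 1; when y = log(3), u = 3.
The integral becomes ∫ sin(u) du from 1 to 3, with antiderivative -cos(u).
Back in y: F(y) = -cos(exp(y)).
Then F(log(3)) - F(0) = (-cos(3)) - (-cos(1)) = cos(1) - cos(3).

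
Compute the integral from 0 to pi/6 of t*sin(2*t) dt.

-pi/24 + sqrt(3)/8

Integrate by parts once (u = t, dv = sin(2*t) dt).
An antiderivative is F(t) = -t*cos(2*t)/2 + sin(2*t)/4.
Then F(pi/6) - F(0) = (-pi/24 + sqrt(3)/8) - (0) = -pi/24 + sqrt(3)/8.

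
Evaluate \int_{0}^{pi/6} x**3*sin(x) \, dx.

-3 - sqrt(3)*pi**3/432 + pi**2/24 + sqrt(3)*pi/2

Integrate by parts 3 times (u = x^3, dv = sin(x) dx).
An antiderivative is F(x) = -x**3*cos(x) + 3*x**2*sin(x) + 6*x*cos(x) - 6*sin(x).
Then F(pi/6) - F(0) = (-3 - sqrt(3)*pi**3/432 + pi**2/24 + sqrt(3)*pi/2) - (0) = -3 - sqrt(3)*pi**3/432 + pi**2/24 + sqrt(3)*pi/2.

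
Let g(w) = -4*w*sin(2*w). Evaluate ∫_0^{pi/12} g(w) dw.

-1/2 + sqrt(3)*pi/12

Integrate by parts once (u = w, dv = -4*sin(2*w) dw).
An antiderivative is F(w) = 2*w*cos(2*w) - sin(2*w).
Then F(pi/12) - F(0) = (-1/2 + sqrt(3)*pi/12) - (0) = -1/2 + sqrt(3)*pi/12.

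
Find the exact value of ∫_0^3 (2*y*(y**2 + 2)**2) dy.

Let u = y**2 + 2, so du = 2*y dy. When y = 0, u = 2; when y = 3, u = 11.
The integral becomes ∫ u**2 du from 2 to 11, with antiderivative u**3/3.
Back in y: F(y) = (y**2 + 2)**3/3.
Then F(3) - F(0) = (1331/3) - (8/3) = 441.

441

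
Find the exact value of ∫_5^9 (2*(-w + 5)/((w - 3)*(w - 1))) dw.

log(9/16)

Factor the denominator: w**2 - 4*w + 3 = (w - 1)(w - 3).
Partial fractions: 2*(-w + 5)/((w - 3)*(w - 1)) = -4/(w - 1) + 2/(w - 3).
An antiderivative is F(w) = 2*log(w - 3) - 4*log(w - 1).
Then F(9) - F(5) = (-10*log(2) + 2*log(3)) - (-log(64)) = log(9/16).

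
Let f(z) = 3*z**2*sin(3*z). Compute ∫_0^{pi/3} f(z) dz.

Integrate by parts twice (u = z^2, dv = 3*sin(3*z) dz).
An antiderivative is F(z) = -z**2*cos(3*z) + 2*z*sin(3*z)/3 + 2*cos(3*z)/9.
Then F(pi/3) - F(0) = (-2/9 + pi**2/9) - (2/9) = -4/9 + pi**2/9.

-4/9 + pi**2/9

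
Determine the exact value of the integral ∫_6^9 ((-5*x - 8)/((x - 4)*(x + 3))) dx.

-4*log(5) + log(3) + 2*log(2)

Factor the denominator: x**2 - x - 12 = (x + 3)(x - 4).
Partial fractions: (-5*x - 8)/((x - 4)*(x + 3)) = -1/(x + 3) - 4/(x - 4).
An antiderivative is F(x) = -4*log(x - 4) - log(x + 3).
Then F(9) - F(6) = (-4*log(5) - 2*log(2) - log(3)) - (-4*log(2) - 2*log(3)) = -4*log(5) + log(3) + 2*log(2).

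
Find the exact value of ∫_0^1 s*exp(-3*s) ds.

(-4 + exp(3))*exp(-3)/9

Integrate by parts once (u = s, dv = exp(-3*s) ds).
An antiderivative is F(s) = (-3*s - 1)*exp(-3*s)/9.
Then F(1) - F(0) = (-4*exp(-3)/9) - (-1/9) = (-4 + exp(3))*exp(-3)/9.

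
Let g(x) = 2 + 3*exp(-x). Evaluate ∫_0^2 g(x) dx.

An antiderivative is F(x) = 2*x - 3*exp(-x).
Then F(2) - F(0) = (4 - 3*exp(-2)) - (-3) = 7 - 3*exp(-2).

7 - 3*exp(-2)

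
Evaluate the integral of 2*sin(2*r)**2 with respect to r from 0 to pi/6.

-sqrt(3)/8 + pi/6

Use the identity sin^2(2*r) = (1 - cos(4*r))/2.
An antiderivative is F(r) = r - sin(4*r)/4.
Then F(pi/6) - F(0) = (-sqrt(3)/8 + pi/6) - (0) = -sqrt(3)/8 + pi/6.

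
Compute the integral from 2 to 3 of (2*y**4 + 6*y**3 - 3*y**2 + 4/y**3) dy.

By the power rule, an antiderivative is F(y) = 2*y**5/5 + 3*y**4/2 - y**3 - 2/y**2.
Then F(3) - F(2) = (17233/90) - (283/10) = 7343/45.

7343/45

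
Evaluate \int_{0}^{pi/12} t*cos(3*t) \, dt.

-1/9 + sqrt(2)*pi/72 + sqrt(2)/18

Integrate by parts once (u = t, dv = cos(3*t) dt).
An antiderivative is F(t) = t*sin(3*t)/3 + cos(3*t)/9.
Then F(pi/12) - F(0) = (sqrt(2)*(pi + 4)/72) - (1/9) = -1/9 + sqrt(2)*pi/72 + sqrt(2)/18.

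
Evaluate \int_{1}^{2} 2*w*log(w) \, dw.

-3/2 + log(16)

Integrate by parts once (u = ln w, dv = 2*w dw).
An antiderivative is F(w) = w**2*(2*log(w) - 1)/2.
Then F(2) - F(1) = (-2 + log(16)) - (-1/2) = -3/2 + log(16).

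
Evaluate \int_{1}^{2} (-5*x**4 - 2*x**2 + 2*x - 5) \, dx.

-113/3

By the power rule, an antiderivative is F(x) = -x**5 - 2*x**3/3 + x**2 - 5*x.
Then F(2) - F(1) = (-130/3) - (-17/3) = -113/3.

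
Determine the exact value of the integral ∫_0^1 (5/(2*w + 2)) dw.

5*log(2)/2

An antiderivative is F(w) = 5*log(2*w + 2)/2.
Then F(1) - F(0) = (log(32)) - (5*log(2)/2) = 5*log(2)/2.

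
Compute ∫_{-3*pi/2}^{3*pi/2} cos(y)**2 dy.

Use the identity cos^2(y) = (1 + cos(2*y))/2.
An antiderivative is F(y) = y/2 + sin(2*y)/4.
Then F(3*pi/2) - F(-3*pi/2) = (3*pi/4) - (-3*pi/4) = 3*pi/2.

3*pi/2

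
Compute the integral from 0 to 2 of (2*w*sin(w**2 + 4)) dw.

cos(4) - cos(8)

Let u = w**2 + 4, so du = 2*w dw. When w = 0, u = 4; when w = 2, u = 8.
The integral becomes ∫ sin(u) du from 4 to 8, with antiderivative -cos(u).
Back in w: F(w) = -cos(w**2 + 4).
Then F(2) - F(0) = (-cos(8)) - (-cos(4)) = cos(4) - cos(8).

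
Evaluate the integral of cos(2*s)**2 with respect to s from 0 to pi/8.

Use the identity cos^2(2*s) = (1 + cos(4*s))/2.
An antiderivative is F(s) = s/2 + sin(4*s)/8.
Then F(pi/8) - F(0) = (1/8 + pi/16) - (0) = 1/8 + pi/16.

1/8 + pi/16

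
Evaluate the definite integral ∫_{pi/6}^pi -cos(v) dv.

An antiderivative is F(v) = -sin(v).
Then F(pi) - F(pi/6) = (0) - (-1/2) = 1/2.

1/2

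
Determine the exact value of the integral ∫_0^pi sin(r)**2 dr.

Use the identity sin^2(r) = (1 - cos(2*r))/2.
An antiderivative is F(r) = r/2 - sin(2*r)/4.
Then F(pi) - F(0) = (pi/2) - (0) = pi/2.

pi/2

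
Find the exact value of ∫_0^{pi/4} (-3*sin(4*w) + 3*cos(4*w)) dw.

-3/2

An antiderivative is F(w) = 3*sin(4*w)/4 + 3*cos(4*w)/4.
Then F(pi/4) - F(0) = (-3/4) - (3/4) = -3/2.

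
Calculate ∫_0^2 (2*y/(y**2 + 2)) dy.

Let u = y**2 + 2, so du = 2*y dy. When y = 0, u = 2; when y = 2, u = 6.
The integral becomes ∫ 1/u du from 2 to 6, with antiderivative log(u).
Back in y: F(y) = log(y**2 + 2).
Then F(2) - F(0) = (log(6)) - (log(2)) = log(3).

log(3)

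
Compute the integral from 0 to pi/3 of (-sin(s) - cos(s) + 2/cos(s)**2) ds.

-1/2 + 3*sqrt(3)/2

An antiderivative is F(s) = -sin(s) + cos(s) + 2*tan(s).
Then F(pi/3) - F(0) = (1/2 + 3*sqrt(3)/2) - (1) = -1/2 + 3*sqrt(3)/2.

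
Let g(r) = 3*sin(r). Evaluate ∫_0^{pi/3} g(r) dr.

An antiderivative is F(r) = -3*cos(r).
Then F(pi/3) - F(0) = (-3/2) - (-3) = 3/2.

3/2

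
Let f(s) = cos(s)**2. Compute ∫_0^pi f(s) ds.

pi/2

Use the identity cos^2(s) = (1 + cos(2*s))/2.
An antiderivative is F(s) = s/2 + sin(2*s)/4.
Then F(pi) - F(0) = (pi/2) - (0) = pi/2.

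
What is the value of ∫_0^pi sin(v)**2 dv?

Use the identity sin^2(v) = (1 - cos(2*v))/2.
An antiderivative is F(v) = v/2 - sin(2*v)/4.
Then F(pi) - F(0) = (pi/2) - (0) = pi/2.

pi/2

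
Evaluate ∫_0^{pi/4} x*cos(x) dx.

-1 + sqrt(2)*pi/8 + sqrt(2)/2

Integrate by parts once (u = x, dv = cos(x) dx).
An antiderivative is F(x) = x*sin(x) + cos(x).
Then F(pi/4) - F(0) = (sqrt(2)*(pi + 4)/8) - (1) = -1 + sqrt(2)*pi/8 + sqrt(2)/2.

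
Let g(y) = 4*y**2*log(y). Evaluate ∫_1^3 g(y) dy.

Integrate by parts once (u = ln y, dv = 4*y**2 dy).
An antiderivative is F(y) = 4*y**3*(3*log(y) - 1)/9.
Then F(3) - F(1) = (-12 + 36*log(3)) - (-4/9) = -104/9 + 36*log(3).

-104/9 + 36*log(3)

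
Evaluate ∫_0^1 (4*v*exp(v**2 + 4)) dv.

-2*(1 - exp(1))*exp(4)

Let u = v**2 + 4, so du = 2*v dv. When v = 0, u = 4; when v = 1, u = 5.
The integral becomes 2·∫ exp(u) du from 4 to 5, with antiderivative 2*exp(u).
Back in v: F(v) = 2*exp(v**2 + 4).
Then F(1) - F(0) = (2*exp(5)) - (2*exp(4)) = -2*(1 - exp(1))*exp(4).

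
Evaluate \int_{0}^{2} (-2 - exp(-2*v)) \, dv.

An antiderivative is F(v) = -2*v + exp(-2*v)/2.
Then F(2) - F(0) = (-4 + exp(-4)/2) - (1/2) = -9/2 + exp(-4)/2.

-9/2 + exp(-4)/2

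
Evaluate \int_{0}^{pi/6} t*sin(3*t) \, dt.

1/9

Integrate by parts once (u = t, dv = sin(3*t) dt).
An antiderivative is F(t) = -t*cos(3*t)/3 + sin(3*t)/9.
Then F(pi/6) - F(0) = (1/9) - (0) = 1/9.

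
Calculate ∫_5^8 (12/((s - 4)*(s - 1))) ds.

-4*log(7) + 16*log(2)

Factor the denominator: s**2 - 5*s + 4 = (s - 1)(s - 4).
Partial fractions: 12/((s - 4)*(s - 1)) = -4/(s - 1) + 4/(s - 4).
An antiderivative is F(s) = 4*log(s - 4) - 4*log(s - 1).
Then F(8) - F(5) = (-4*log(7) + 8*log(2)) - (-8*log(2)) = -4*log(7) + 16*log(2).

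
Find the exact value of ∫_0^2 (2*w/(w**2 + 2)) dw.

Let u = w**2 + 2, so du = 2*w dw. When w = 0, u = 2; when w = 2, u = 6.
The integral becomes ∫ 1/u du from 2 to 6, with antiderivative log(u).
Back in w: F(w) = log(w**2 + 2).
Then F(2) - F(0) = (log(6)) - (log(2)) = log(3).

log(3)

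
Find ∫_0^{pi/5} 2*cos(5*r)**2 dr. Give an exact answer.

pi/5

Use the identity cos^2(5*r) = (1 + cos(10*r))/2.
An antiderivative is F(r) = r + sin(10*r)/10.
Then F(pi/5) - F(0) = (pi/5) - (0) = pi/5.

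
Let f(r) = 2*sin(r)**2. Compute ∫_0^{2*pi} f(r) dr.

Use the identity sin^2(r) = (1 - cos(2*r))/2.
An antiderivative is F(r) = r - sin(2*r)/2.
Then F(2*pi) - F(0) = (2*pi) - (0) = 2*pi.

2*pi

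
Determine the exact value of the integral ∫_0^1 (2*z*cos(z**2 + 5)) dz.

sin(6) - sin(5)

Let u = z**2 + 5, so du = 2*z dz. When z = 0, u = 5; when z = 1, u = 6.
The integral becomes ∫ cos(u) du from 5 to 6, with antiderivative sin(u).
Back in z: F(z) = sin(z**2 + 5).
Then F(1) - F(0) = (sin(6)) - (sin(5)) = sin(6) - sin(5).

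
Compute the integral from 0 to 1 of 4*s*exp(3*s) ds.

Integrate by parts once (u = s, dv = 4*exp(3*s) ds).
An antiderivative is F(s) = (12*s - 4)*exp(3*s)/9.
Then F(1) - F(0) = (8*exp(3)/9) - (-4/9) = 4/9 + 8*exp(3)/9.

4/9 + 8*exp(3)/9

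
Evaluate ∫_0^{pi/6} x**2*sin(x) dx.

Integrate by parts twice (u = x^2, dv = sin(x) dx).
An antiderivative is F(x) = -x**2*cos(x) + 2*x*sin(x) + 2*cos(x).
Then F(pi/6) - F(0) = (-sqrt(3)*pi**2/72 + pi/6 + sqrt(3)) - (2) = -2 - sqrt(3)*pi**2/72 + pi/6 + sqrt(3).

-2 - sqrt(3)*pi**2/72 + pi/6 + sqrt(3)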